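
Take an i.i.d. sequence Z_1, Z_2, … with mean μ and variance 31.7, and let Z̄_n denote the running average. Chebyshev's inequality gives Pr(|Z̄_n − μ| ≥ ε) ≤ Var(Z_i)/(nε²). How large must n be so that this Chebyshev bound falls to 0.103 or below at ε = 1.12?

Require 31.7/(n·1.12²) ≤ 0.103, i.e. n ≥ 31.7/(0.103·1.12²) = 245.350.
The smallest integer n is 246.

246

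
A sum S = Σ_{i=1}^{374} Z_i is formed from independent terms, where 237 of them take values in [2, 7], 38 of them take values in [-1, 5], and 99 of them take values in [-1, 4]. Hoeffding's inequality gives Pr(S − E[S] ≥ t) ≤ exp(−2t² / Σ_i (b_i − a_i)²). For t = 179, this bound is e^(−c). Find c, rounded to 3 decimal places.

6.560

Σ(b_i − a_i)² = 237·5² + 38·6² + 99·5² = 9768.
c = 2t² / 9768 = 2·179² / 9768 = 6.5604.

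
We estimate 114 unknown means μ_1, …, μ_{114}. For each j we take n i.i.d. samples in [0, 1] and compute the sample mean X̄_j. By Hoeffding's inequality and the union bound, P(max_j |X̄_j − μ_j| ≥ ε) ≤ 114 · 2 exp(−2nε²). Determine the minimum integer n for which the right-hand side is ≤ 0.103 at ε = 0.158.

155

Need 2·114·exp(−2nε²) ≤ 0.103, i.e. exp(−2nε²) ≤ 0.103/228.
So 2nε² ≥ ln(228/0.103) = 7.702372.
Hence n ≥ 7.702372/(2·0.158²) = 154.270.
The smallest integer n is 155.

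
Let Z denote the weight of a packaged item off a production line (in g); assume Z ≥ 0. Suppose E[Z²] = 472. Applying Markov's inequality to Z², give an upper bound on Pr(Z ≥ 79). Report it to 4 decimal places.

0.0756

Since Z ≥ 0, the event {Z ≥ 79} is the same as {Z² ≥ 6241}.
Markov's inequality applied to Z² gives Pr(Z² ≥ 6241) ≤ E[Z²]/6241 = 472/6241 = 0.0756.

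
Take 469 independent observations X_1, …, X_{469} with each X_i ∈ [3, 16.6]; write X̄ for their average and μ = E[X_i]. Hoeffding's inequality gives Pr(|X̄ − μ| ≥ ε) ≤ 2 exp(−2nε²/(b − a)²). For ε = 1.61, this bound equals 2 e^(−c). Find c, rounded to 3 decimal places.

13.145

c = 2nε²/(b − a)² = 2·469·1.61² / 13.6² = 13.1455.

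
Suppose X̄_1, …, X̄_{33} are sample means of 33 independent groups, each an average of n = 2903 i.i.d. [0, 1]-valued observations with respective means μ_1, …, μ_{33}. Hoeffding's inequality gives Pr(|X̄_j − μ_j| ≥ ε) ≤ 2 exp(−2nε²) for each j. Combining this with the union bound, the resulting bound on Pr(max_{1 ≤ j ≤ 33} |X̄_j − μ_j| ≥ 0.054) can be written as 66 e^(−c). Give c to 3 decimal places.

16.930

Union bound over the 33 events: Pr(max_{1 ≤ j ≤ 33} |X̄_j − μ_j| ≥ 0.054) ≤ 33·2·exp(−2nε²) = 66 exp(−2·2903·0.054²).
So c = 2·2903·0.054² = 16.9303.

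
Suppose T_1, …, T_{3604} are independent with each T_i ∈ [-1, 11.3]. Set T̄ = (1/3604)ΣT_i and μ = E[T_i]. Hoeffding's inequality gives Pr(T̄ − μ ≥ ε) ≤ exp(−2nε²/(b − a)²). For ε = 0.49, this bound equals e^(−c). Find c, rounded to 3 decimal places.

c = 2nε²/(b − a)² = 2·3604·0.49² / 12.3² = 11.4392.

11.439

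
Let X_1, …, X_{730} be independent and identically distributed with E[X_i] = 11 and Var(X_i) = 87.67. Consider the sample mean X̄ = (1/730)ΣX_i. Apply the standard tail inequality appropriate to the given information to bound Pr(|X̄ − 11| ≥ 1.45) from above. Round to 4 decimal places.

0.0571

With mean and variance of each term known, Chebyshev's inequality bounds the deviation of the sum (or sample mean).
Var(X̄) = Var(X_i)/n = 87.67/730 = 0.1201.
Chebyshev: Pr(|X̄ − 11| ≥ 1.45) ≤ Var(X̄)/(1.45)² = 87.67/(730·1.45²) = 0.0571.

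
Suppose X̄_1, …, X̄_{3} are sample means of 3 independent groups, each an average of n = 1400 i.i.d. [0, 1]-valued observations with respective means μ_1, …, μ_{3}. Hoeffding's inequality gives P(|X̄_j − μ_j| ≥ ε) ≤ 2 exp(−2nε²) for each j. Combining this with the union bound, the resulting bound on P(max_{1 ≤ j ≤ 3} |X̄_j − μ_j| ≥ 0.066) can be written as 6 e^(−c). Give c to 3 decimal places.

Union bound over the 3 events: P(max_{1 ≤ j ≤ 3} |X̄_j − μ_j| ≥ 0.066) ≤ 3·2·exp(−2nε²) = 6 exp(−2·1400·0.066²).
So c = 2·1400·0.066² = 12.1968.

12.197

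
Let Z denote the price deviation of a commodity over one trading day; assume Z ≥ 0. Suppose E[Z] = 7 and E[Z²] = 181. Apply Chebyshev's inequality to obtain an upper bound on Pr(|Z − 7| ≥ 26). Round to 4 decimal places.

0.1953

Var(Z) = E[Z²] − (E[Z])² = 181 − 49 = 132.
Chebyshev's inequality: Pr(|Z − μ| ≥ t) ≤ Var(Z)/t² = 132/676 = 0.1953.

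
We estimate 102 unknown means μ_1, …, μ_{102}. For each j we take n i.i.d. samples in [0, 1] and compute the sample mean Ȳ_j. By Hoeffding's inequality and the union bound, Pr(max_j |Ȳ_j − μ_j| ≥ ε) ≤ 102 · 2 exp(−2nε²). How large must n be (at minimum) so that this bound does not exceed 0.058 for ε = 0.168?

Need 2·102·exp(−2nε²) ≤ 0.058, i.e. exp(−2nε²) ≤ 0.058/204.
So 2nε² ≥ ln(204/0.058) = 8.165432.
Hence n ≥ 8.165432/(2·0.168²) = 144.654.
The smallest integer n is 145.

145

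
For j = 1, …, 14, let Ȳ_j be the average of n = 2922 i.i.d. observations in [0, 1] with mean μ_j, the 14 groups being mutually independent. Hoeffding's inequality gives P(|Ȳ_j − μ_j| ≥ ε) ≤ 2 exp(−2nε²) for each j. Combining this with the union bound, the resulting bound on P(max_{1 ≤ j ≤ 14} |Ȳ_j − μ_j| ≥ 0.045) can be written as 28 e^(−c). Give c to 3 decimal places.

11.834

Union bound over the 14 events: P(max_{1 ≤ j ≤ 14} |Ȳ_j − μ_j| ≥ 0.045) ≤ 14·2·exp(−2nε²) = 28 exp(−2·2922·0.045²).
So c = 2·2922·0.045² = 11.8341.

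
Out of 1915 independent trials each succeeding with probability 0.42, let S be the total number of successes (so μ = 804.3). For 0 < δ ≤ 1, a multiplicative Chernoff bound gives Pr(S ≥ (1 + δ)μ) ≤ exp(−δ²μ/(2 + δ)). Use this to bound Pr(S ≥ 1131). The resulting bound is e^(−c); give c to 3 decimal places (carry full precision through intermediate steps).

Write 1131 = (1 + δ)μ, so δ = 1131/804.3 − 1 = 0.4061917…
Then the exponent is δ²μ/(2 + δ) = (1131 − μ)² / (μ·(2 + δ)) = 55.150566.

55.151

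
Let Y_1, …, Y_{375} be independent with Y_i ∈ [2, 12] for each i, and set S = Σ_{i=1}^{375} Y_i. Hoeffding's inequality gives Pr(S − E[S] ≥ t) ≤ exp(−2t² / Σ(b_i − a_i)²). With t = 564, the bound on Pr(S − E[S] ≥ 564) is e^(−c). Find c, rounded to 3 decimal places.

16.965

Σ(b_i − a_i)² = 375·(10)² = 37500.
c = 2t²/37500 = 2·564²/37500 = 16.9651.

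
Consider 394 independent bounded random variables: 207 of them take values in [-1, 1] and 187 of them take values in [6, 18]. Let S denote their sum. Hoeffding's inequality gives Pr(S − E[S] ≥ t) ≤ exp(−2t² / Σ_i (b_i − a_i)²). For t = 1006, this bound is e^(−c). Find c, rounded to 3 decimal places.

72.924

Σ(b_i − a_i)² = 207·2² + 187·12² = 27756.
c = 2t² / 27756 = 2·1006² / 27756 = 72.9238.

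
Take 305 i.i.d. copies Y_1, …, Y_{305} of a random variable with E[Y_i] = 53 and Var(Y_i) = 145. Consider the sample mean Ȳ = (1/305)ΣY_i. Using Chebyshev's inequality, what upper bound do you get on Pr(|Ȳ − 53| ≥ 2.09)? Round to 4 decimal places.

0.1088

Var(Ȳ) = Var(Y_i)/n = 145/305 = 0.47541.
Chebyshev: Pr(|Ȳ − 53| ≥ 2.09) ≤ Var(Ȳ)/(2.09)² = 145/(305·2.09²) = 0.1088.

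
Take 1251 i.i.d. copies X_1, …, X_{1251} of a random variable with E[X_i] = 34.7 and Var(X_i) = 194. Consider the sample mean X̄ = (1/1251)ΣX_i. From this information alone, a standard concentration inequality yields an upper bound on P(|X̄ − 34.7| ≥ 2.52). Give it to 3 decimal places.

With mean and variance of each term known, Chebyshev's inequality bounds the deviation of the sum (or sample mean).
Var(X̄) = Var(X_i)/n = 194/1251 = 0.15508.
Chebyshev: P(|X̄ − 34.7| ≥ 2.52) ≤ Var(X̄)/(2.52)² = 194/(1251·2.52²) = 0.0244.

0.024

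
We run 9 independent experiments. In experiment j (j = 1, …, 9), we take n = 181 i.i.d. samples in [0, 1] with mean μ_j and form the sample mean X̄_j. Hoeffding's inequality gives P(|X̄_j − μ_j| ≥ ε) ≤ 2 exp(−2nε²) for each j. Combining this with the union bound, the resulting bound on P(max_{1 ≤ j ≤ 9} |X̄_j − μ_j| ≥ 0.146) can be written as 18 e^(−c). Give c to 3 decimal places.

7.716

Union bound over the 9 events: P(max_{1 ≤ j ≤ 9} |X̄_j − μ_j| ≥ 0.146) ≤ 9·2·exp(−2nε²) = 18 exp(−2·181·0.146²).
So c = 2·181·0.146² = 7.7164.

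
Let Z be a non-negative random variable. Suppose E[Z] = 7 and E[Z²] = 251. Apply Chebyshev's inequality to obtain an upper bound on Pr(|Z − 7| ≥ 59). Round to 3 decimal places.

0.058

Var(Z) = E[Z²] − (E[Z])² = 251 − 49 = 202.
Chebyshev's inequality: Pr(|Z − μ| ≥ t) ≤ Var(Z)/t² = 202/3481 = 0.0580.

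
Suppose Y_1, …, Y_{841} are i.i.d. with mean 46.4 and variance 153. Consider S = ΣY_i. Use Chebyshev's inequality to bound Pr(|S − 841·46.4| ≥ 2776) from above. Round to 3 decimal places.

Var(S) = n·Var(Y_i) = 841·153 = 128673.
Chebyshev: Pr(|S − 841·46.4| ≥ 2776) ≤ Var(S)/2776² = 128673/7706176 = 0.0167.

0.017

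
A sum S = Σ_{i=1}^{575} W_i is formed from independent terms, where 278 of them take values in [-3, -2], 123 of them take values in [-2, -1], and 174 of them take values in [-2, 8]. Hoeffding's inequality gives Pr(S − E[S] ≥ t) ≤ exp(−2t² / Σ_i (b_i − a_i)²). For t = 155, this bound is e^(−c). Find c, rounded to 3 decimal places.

Σ(b_i − a_i)² = 278·1² + 123·1² + 174·10² = 17801.
c = 2t² / 17801 = 2·155² / 17801 = 2.6993.

2.699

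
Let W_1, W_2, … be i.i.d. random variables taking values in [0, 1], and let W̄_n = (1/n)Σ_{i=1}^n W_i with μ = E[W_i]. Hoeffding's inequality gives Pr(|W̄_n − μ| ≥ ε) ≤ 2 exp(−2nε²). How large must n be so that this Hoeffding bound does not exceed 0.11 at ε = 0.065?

Require 2·exp(−2nε²) ≤ 0.11, i.e. 2nε² ≥ ln(2/0.11) = 2.900422.
So n ≥ 2.900422 / (2·0.065²) = 343.245.
The smallest integer n is 344.

344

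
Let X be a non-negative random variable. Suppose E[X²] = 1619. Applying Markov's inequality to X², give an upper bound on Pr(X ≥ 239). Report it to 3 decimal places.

0.028

Since X ≥ 0, the event {X ≥ 239} is the same as {X² ≥ 57121}.
Markov's inequality applied to X² gives Pr(X² ≥ 57121) ≤ E[X²]/57121 = 1619/57121 = 0.0283.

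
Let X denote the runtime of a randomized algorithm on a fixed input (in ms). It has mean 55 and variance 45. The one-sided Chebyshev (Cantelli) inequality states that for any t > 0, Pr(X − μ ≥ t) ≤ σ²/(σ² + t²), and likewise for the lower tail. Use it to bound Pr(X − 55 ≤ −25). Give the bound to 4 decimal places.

0.0672

Here σ² = 45 and t = 25, so σ² + t² = 670.
Cantelli's bound: 45/670 = 0.0672.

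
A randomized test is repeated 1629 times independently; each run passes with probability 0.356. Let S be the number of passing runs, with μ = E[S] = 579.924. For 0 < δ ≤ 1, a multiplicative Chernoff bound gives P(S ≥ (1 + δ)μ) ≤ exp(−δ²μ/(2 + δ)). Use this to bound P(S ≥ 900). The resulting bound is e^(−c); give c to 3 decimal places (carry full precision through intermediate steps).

69.226

Write 900 = (1 + δ)μ, so δ = 900/579.924 − 1 = 0.5519275…
Then the exponent is δ²μ/(2 + δ) = (900 − μ)² / (μ·(2 + δ)) = 69.225613.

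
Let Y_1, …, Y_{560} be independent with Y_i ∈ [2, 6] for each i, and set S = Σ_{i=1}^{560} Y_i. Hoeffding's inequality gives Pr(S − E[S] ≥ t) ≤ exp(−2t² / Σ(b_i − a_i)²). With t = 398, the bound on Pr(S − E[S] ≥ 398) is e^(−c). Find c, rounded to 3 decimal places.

Σ(b_i − a_i)² = 560·(4)² = 8960.
c = 2t²/8960 = 2·398²/8960 = 35.3580.

35.358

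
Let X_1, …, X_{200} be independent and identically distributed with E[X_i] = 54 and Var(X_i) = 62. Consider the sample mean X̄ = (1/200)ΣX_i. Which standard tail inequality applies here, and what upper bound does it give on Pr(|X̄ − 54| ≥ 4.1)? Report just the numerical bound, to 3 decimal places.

With mean and variance of each term known, Chebyshev's inequality bounds the deviation of the sum (or sample mean).
Var(X̄) = Var(X_i)/n = 62/200 = 0.31.
Chebyshev: Pr(|X̄ − 54| ≥ 4.1) ≤ Var(X̄)/(4.1)² = 62/(200·4.1²) = 0.0184.

0.018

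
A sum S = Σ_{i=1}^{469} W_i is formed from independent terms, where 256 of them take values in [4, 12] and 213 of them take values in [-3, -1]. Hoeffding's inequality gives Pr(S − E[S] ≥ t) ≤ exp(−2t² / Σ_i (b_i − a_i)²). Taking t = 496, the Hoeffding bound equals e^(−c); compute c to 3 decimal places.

28.547

Σ(b_i − a_i)² = 256·8² + 213·2² = 17236.
c = 2t² / 17236 = 2·496² / 17236 = 28.5468.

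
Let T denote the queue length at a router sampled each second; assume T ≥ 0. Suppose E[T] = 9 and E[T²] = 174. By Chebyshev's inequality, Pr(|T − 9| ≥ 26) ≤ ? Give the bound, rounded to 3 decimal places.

Var(T) = E[T²] − (E[T])² = 174 − 81 = 93.
Chebyshev's inequality: Pr(|T − μ| ≥ t) ≤ Var(T)/t² = 93/676 = 0.1376.

0.138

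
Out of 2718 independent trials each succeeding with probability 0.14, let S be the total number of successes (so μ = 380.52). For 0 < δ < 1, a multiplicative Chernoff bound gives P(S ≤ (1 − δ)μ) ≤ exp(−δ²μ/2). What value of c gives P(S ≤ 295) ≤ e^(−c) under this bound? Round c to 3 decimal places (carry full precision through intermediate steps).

Write 295 = (1 − δ)μ, so δ = 1 − 295/380.52 = 0.2247451…
Then the exponent is δ²μ/2 = (μ − 295)²/(2μ) = 9.610100.

9.610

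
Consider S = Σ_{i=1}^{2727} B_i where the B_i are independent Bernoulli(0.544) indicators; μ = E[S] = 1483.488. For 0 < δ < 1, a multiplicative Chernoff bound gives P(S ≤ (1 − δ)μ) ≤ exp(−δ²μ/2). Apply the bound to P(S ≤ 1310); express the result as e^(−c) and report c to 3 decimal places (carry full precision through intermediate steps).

10.144

Write 1310 = (1 − δ)μ, so δ = 1 − 1310/1483.488 = 0.116946…
Then the exponent is δ²μ/2 = (μ − 1310)²/(2μ) = 10.144365.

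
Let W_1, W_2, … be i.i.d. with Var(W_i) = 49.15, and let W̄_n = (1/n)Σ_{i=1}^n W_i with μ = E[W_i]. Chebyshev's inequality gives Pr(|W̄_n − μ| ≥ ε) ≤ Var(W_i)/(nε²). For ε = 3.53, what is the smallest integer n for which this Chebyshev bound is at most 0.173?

Require 49.15/(n·3.53²) ≤ 0.173, i.e. n ≥ 49.15/(0.173·3.53²) = 22.800.
The smallest integer n is 23.

23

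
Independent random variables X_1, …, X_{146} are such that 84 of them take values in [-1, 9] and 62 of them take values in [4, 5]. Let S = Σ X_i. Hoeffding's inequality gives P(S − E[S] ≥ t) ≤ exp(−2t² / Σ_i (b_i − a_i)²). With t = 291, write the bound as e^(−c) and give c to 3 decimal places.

Σ(b_i − a_i)² = 84·10² + 62·1² = 8462.
c = 2t² / 8462 = 2·291² / 8462 = 20.0144.

20.014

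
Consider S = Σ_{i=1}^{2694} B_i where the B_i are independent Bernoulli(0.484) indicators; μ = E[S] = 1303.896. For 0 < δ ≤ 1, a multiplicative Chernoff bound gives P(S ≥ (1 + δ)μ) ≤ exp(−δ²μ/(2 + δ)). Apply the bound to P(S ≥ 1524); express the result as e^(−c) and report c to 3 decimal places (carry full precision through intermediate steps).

Write 1524 = (1 + δ)μ, so δ = 1524/1303.896 − 1 = 0.1688049…
Then the exponent is δ²μ/(2 + δ) = (1524 − μ)² / (μ·(2 + δ)) = 17.131383.

17.131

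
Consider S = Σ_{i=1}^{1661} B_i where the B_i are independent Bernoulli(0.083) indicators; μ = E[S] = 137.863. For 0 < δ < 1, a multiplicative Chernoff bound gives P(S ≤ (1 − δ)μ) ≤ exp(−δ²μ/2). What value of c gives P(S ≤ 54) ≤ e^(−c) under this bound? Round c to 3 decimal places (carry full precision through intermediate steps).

Write 54 = (1 − δ)μ, so δ = 1 − 54/137.863 = 0.6083068…
Then the exponent is δ²μ/2 = (μ − 54)²/(2μ) = 25.507216.

25.507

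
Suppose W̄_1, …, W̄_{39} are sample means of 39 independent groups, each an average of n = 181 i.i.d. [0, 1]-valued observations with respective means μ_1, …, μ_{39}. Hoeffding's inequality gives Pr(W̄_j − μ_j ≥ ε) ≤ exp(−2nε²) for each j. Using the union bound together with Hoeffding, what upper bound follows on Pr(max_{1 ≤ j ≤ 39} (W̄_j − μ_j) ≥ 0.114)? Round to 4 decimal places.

Per-experiment Hoeffding bound: exp(−2·181·0.114²) = exp(−4.70455) = 0.009054.
Union bound over 39 events: 39·0.009054 = 0.35310.

0.3531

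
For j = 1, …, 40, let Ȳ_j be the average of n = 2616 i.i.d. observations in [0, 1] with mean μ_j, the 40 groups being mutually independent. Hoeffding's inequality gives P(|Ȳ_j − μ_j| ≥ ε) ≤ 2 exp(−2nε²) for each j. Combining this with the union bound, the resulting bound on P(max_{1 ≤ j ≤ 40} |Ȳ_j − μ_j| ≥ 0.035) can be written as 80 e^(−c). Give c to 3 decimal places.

6.409

Union bound over the 40 events: P(max_{1 ≤ j ≤ 40} |Ȳ_j − μ_j| ≥ 0.035) ≤ 40·2·exp(−2nε²) = 80 exp(−2·2616·0.035²).
So c = 2·2616·0.035² = 6.4092.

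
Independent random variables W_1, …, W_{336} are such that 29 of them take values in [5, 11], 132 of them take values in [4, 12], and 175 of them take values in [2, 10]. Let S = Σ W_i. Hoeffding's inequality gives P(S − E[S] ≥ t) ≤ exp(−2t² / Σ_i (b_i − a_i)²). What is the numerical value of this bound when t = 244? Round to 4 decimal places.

0.0032

Σ(b_i − a_i)² = 29·6² + 132·8² + 175·8² = 20692.
Exponent = 2·244² / 20692 = 5.75449.
Bound = exp(−5.75449) = 0.00317.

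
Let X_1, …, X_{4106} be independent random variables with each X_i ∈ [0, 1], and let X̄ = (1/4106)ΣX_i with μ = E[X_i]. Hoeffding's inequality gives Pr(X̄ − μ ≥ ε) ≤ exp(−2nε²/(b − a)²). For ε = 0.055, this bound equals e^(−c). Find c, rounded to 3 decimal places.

c = 2nε²/(b − a)² = 2·4106·0.055² / 1² = 24.8413.

24.841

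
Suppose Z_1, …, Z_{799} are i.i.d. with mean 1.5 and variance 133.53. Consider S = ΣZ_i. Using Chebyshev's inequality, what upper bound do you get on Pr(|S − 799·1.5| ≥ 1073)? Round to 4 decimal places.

Var(S) = n·Var(Z_i) = 799·133.53 = 106690.47.
Chebyshev: Pr(|S − 799·1.5| ≥ 1073) ≤ Var(S)/1073² = 106690.47/1151329 = 0.0927.

0.0927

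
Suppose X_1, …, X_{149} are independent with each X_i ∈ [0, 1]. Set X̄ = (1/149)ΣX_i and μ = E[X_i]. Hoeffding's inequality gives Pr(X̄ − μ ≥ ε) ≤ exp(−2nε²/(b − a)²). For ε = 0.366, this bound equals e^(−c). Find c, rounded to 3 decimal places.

39.919

c = 2nε²/(b − a)² = 2·149·0.366² / 1² = 39.9189.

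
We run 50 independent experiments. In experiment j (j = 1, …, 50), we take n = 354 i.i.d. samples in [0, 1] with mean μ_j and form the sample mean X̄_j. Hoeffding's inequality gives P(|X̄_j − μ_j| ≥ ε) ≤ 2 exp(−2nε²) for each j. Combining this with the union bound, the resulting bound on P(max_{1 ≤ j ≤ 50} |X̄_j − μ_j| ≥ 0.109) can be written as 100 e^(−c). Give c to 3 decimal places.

8.412

Union bound over the 50 events: P(max_{1 ≤ j ≤ 50} |X̄_j − μ_j| ≥ 0.109) ≤ 50·2·exp(−2nε²) = 100 exp(−2·354·0.109²).
So c = 2·354·0.109² = 8.4117.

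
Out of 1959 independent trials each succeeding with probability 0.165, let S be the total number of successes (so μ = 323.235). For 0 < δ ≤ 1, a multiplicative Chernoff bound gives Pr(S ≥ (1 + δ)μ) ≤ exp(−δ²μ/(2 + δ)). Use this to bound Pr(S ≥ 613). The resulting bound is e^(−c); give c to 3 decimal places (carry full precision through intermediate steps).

Write 613 = (1 + δ)μ, so δ = 613/323.235 − 1 = 0.896453…
Then the exponent is δ²μ/(2 + δ) = (613 − μ)² / (μ·(2 + δ)) = 89.682350.

89.682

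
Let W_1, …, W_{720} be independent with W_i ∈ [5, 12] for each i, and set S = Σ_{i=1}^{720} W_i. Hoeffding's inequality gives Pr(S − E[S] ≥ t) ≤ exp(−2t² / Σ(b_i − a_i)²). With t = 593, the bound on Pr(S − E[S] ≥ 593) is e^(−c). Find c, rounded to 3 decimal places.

19.935

Σ(b_i − a_i)² = 720·(7)² = 35280.
c = 2t²/35280 = 2·593²/35280 = 19.9348.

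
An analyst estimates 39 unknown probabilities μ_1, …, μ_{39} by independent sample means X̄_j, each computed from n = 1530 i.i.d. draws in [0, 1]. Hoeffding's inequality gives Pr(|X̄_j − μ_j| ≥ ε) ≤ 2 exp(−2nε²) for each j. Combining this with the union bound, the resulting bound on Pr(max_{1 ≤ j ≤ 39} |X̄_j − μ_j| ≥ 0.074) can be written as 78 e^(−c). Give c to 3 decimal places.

Union bound over the 39 events: Pr(max_{1 ≤ j ≤ 39} |X̄_j − μ_j| ≥ 0.074) ≤ 39·2·exp(−2nε²) = 78 exp(−2·1530·0.074²).
So c = 2·1530·0.074² = 16.7566.

16.757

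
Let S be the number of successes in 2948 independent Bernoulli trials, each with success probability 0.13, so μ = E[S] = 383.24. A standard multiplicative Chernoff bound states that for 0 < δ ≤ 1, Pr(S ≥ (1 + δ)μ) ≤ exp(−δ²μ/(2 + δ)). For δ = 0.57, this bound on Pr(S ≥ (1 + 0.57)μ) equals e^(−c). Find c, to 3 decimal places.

48.449

c = δ²μ/(2 + δ) = 0.57²·383.24/(2 + 0.57) = 48.4493.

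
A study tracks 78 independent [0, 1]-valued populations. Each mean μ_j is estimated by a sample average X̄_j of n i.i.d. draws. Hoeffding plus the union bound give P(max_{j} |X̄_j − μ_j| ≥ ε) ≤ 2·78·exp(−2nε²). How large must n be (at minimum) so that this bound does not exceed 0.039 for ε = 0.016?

Need 2·78·exp(−2nε²) ≤ 0.039, i.e. exp(−2nε²) ≤ 0.039/156.
So 2nε² ≥ ln(156/0.039) = 8.294050.
Hence n ≥ 8.294050/(2·0.016²) = 16199.316.
The smallest integer n is 16200.

16200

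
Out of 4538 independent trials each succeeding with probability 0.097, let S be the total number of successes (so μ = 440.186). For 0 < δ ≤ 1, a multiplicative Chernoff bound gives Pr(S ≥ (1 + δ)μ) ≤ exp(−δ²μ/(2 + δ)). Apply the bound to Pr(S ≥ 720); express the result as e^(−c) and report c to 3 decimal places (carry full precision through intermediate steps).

Write 720 = (1 + δ)μ, so δ = 720/440.186 − 1 = 0.6356722…
Then the exponent is δ²μ/(2 + δ) = (720 − μ)² / (μ·(2 + δ)) = 67.485623.

67.486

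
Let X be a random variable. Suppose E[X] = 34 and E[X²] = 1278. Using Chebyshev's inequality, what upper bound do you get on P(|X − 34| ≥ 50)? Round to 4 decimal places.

0.0488

Var(X) = E[X²] − (E[X])² = 1278 − 1156 = 122.
Chebyshev's inequality: P(|X − μ| ≥ t) ≤ Var(X)/t² = 122/2500 = 0.0488.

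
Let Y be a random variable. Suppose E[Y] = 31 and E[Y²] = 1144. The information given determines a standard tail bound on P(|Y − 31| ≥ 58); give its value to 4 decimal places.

The first two moments determine the variance, so Chebyshev's inequality is the sharpest standard bound available.
Var(Y) = E[Y²] − (E[Y])² = 1144 − 961 = 183.
Chebyshev's inequality: P(|Y − μ| ≥ t) ≤ Var(Y)/t² = 183/3364 = 0.0544.

0.0544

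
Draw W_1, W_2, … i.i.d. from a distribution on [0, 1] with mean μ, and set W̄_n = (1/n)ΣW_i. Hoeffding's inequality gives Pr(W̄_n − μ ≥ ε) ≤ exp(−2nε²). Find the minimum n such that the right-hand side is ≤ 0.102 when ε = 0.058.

Require exp(−2nε²) ≤ 0.102, i.e. 2nε² ≥ ln(1/0.102) = 2.282782.
So n ≥ 2.282782 / (2·0.058²) = 339.296.
The smallest integer n is 340.

340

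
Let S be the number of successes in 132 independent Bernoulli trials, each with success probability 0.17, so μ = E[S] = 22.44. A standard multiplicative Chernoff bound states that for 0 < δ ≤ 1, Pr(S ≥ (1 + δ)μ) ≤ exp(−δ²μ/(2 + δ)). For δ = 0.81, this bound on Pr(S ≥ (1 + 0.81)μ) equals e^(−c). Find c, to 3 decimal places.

c = δ²μ/(2 + δ) = 0.81²·22.44/(2 + 0.81) = 5.2395.

5.239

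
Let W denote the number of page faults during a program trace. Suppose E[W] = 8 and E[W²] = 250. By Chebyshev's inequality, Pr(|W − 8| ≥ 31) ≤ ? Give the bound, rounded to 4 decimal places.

0.1935

Var(W) = E[W²] − (E[W])² = 250 − 64 = 186.
Chebyshev's inequality: Pr(|W − μ| ≥ t) ≤ Var(W)/t² = 186/961 = 0.1935.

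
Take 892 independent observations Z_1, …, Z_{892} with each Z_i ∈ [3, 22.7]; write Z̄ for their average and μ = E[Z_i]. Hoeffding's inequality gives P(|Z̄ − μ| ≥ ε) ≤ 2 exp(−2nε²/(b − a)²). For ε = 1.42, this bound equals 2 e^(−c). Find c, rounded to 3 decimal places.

c = 2nε²/(b − a)² = 2·892·1.42² / 19.7² = 9.2691.

9.269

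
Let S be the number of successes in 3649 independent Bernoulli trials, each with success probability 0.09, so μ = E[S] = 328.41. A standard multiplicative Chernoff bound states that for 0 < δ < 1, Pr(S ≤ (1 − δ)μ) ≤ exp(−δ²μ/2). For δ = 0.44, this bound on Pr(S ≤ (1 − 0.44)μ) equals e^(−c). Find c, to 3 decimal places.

31.790

c = δ²μ/2 = 0.44²·328.41/2 = 31.7901.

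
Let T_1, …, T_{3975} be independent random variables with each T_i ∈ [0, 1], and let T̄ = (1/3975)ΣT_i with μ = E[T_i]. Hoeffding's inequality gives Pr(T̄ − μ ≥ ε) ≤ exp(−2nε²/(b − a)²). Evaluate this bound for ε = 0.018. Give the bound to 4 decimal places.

Exponent: 2nε²/(b − a)² = 2·3975·0.018² / 1² = 2.57580.
Bound = exp(−2.57580) = 0.07609.

0.0761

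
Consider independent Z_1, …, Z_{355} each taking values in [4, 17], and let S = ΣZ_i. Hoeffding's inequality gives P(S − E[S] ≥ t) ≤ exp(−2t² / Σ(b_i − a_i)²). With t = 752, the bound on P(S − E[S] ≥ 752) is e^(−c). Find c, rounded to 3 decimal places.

18.852

Σ(b_i − a_i)² = 355·(13)² = 59995.
c = 2t²/59995 = 2·752²/59995 = 18.8517.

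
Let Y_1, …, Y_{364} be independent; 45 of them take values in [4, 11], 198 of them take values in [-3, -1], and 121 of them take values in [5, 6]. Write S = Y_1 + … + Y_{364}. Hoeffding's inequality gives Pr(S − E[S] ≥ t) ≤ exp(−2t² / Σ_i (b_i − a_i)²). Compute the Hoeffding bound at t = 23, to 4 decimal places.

Σ(b_i − a_i)² = 45·7² + 198·2² + 121·1² = 3118.
Exponent = 2·23² / 3118 = 0.33932.
Bound = exp(−0.33932) = 0.71225.

0.7123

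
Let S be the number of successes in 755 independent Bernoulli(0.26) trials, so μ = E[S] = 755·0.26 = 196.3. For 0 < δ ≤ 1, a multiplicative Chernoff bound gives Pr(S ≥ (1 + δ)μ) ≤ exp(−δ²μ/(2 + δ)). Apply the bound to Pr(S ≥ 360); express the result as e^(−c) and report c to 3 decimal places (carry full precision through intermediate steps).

48.171

Write 360 = (1 + δ)μ, so δ = 360/196.3 − 1 = 0.8339277…
Then the exponent is δ²μ/(2 + δ) = (360 − μ)² / (μ·(2 + δ)) = 48.171292.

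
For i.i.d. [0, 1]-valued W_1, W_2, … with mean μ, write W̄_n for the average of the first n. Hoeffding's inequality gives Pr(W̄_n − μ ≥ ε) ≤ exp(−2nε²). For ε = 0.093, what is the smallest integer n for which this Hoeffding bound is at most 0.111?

128

Require exp(−2nε²) ≤ 0.111, i.e. 2nε² ≥ ln(1/0.111) = 2.198225.
So n ≥ 2.198225 / (2·0.093²) = 127.080.
The smallest integer n is 128.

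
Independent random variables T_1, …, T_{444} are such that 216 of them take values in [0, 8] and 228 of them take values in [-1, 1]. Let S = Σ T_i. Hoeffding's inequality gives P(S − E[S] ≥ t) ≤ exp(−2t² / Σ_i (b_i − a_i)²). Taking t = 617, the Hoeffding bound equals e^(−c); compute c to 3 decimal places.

51.668

Σ(b_i − a_i)² = 216·8² + 228·2² = 14736.
c = 2t² / 14736 = 2·617² / 14736 = 51.6679.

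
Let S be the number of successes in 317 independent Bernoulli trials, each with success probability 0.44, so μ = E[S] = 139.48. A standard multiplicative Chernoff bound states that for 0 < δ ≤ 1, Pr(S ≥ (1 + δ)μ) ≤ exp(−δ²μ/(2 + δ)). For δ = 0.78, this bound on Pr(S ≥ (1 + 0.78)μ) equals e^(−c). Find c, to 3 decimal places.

c = δ²μ/(2 + δ) = 0.78²·139.48/(2 + 0.78) = 30.5250.

30.525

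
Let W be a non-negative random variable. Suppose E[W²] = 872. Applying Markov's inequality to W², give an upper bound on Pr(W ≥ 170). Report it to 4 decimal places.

0.0302

Since W ≥ 0, the event {W ≥ 170} is the same as {W² ≥ 28900}.
Markov's inequality applied to W² gives Pr(W² ≥ 28900) ≤ E[W²]/28900 = 872/28900 = 0.0302.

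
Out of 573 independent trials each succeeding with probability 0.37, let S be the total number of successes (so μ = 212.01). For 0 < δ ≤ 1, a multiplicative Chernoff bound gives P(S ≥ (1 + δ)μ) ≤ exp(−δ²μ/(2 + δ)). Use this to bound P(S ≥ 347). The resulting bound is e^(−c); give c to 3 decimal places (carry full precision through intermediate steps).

32.597

Write 347 = (1 + δ)μ, so δ = 347/212.01 − 1 = 0.6367152…
Then the exponent is δ²μ/(2 + δ) = (347 − μ)² / (μ·(2 + δ)) = 32.597449.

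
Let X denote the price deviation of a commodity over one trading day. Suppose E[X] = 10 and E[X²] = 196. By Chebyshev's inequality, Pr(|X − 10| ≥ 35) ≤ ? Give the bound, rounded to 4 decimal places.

0.0784

Var(X) = E[X²] − (E[X])² = 196 − 100 = 96.
Chebyshev's inequality: Pr(|X − μ| ≥ t) ≤ Var(X)/t² = 96/1225 = 0.0784.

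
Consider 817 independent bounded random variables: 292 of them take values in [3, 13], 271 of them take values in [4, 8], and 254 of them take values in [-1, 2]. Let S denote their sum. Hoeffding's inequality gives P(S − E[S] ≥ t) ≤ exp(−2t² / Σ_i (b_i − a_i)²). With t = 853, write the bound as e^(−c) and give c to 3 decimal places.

Σ(b_i − a_i)² = 292·10² + 271·4² + 254·3² = 35822.
c = 2t² / 35822 = 2·853² / 35822 = 40.6236.

40.624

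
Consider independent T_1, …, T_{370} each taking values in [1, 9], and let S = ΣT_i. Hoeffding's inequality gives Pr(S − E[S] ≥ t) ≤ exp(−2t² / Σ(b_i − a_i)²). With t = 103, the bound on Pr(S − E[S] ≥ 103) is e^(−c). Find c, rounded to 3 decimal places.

0.896

Σ(b_i − a_i)² = 370·(8)² = 23680.
c = 2t²/23680 = 2·103²/23680 = 0.8960.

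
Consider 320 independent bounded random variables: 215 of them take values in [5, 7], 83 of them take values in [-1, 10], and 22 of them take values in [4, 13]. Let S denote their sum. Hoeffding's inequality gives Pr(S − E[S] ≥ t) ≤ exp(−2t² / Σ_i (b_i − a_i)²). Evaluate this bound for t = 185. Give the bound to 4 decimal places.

0.0045

Σ(b_i − a_i)² = 215·2² + 83·11² + 22·9² = 12685.
Exponent = 2·185² / 12685 = 5.39614.
Bound = exp(−5.39614) = 0.00453.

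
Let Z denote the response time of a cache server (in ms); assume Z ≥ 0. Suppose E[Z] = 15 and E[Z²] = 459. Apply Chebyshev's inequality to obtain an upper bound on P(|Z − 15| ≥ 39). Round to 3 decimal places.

0.154

Var(Z) = E[Z²] − (E[Z])² = 459 − 225 = 234.
Chebyshev's inequality: P(|Z − μ| ≥ t) ≤ Var(Z)/t² = 234/1521 = 0.1538.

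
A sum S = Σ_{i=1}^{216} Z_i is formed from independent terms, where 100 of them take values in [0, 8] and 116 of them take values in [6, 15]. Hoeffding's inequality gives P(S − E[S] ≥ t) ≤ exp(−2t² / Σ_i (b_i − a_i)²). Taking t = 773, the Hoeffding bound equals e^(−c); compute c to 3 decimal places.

Σ(b_i − a_i)² = 100·8² + 116·9² = 15796.
c = 2t² / 15796 = 2·773² / 15796 = 75.6557.

75.656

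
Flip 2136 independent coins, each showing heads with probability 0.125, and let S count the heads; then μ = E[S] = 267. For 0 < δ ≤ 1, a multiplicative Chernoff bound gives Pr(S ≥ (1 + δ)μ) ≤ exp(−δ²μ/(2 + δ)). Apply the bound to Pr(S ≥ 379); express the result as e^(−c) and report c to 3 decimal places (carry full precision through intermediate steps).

19.418

Write 379 = (1 + δ)μ, so δ = 379/267 − 1 = 0.4194757…
Then the exponent is δ²μ/(2 + δ) = (379 − μ)² / (μ·(2 + δ)) = 19.417957.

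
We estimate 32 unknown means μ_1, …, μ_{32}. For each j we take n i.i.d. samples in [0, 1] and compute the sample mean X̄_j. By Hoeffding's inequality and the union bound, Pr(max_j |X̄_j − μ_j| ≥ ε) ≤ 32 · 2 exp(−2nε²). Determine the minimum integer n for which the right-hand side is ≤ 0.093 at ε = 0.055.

Need 2·32·exp(−2nε²) ≤ 0.093, i.e. exp(−2nε²) ≤ 0.093/64.
So 2nε² ≥ ln(64/0.093) = 6.534039.
Hence n ≥ 6.534039/(2·0.055²) = 1080.006.
The smallest integer n is 1081.

1081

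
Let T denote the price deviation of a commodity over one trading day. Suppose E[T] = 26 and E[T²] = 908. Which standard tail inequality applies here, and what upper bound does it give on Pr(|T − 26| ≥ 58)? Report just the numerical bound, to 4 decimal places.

The first two moments determine the variance, so Chebyshev's inequality is the sharpest standard bound available.
Var(T) = E[T²] − (E[T])² = 908 − 676 = 232.
Chebyshev's inequality: Pr(|T − μ| ≥ t) ≤ Var(T)/t² = 232/3364 = 0.0690.

0.0690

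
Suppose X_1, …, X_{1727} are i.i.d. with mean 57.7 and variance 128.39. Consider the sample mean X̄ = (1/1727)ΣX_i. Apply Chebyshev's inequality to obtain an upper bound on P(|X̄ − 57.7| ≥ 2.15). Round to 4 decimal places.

0.0161

Var(X̄) = Var(X_i)/n = 128.39/1727 = 0.074343.
Chebyshev: P(|X̄ − 57.7| ≥ 2.15) ≤ Var(X̄)/(2.15)² = 128.39/(1727·2.15²) = 0.0161.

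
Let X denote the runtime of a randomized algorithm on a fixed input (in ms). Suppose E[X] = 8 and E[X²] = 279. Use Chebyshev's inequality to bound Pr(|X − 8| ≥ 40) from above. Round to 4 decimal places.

Var(X) = E[X²] − (E[X])² = 279 − 64 = 215.
Chebyshev's inequality: Pr(|X − μ| ≥ t) ≤ Var(X)/t² = 215/1600 = 0.1344.

0.1344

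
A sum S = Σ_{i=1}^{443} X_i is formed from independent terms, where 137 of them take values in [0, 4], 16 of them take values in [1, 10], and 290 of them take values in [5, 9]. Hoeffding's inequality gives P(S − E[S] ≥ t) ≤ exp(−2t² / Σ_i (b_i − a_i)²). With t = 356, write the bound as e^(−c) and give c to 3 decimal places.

31.185

Σ(b_i − a_i)² = 137·4² + 16·9² + 290·4² = 8128.
c = 2t² / 8128 = 2·356² / 8128 = 31.1850.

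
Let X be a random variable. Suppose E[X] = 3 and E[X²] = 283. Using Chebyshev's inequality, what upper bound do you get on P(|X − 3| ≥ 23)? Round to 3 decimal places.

Var(X) = E[X²] − (E[X])² = 283 − 9 = 274.
Chebyshev's inequality: P(|X − μ| ≥ t) ≤ Var(X)/t² = 274/529 = 0.5180.

0.518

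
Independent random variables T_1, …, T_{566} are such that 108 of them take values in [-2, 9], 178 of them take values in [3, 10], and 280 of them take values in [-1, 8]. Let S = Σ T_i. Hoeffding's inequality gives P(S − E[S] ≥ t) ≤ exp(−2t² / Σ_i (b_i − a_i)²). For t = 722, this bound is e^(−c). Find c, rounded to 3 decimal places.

23.444

Σ(b_i − a_i)² = 108·11² + 178·7² + 280·9² = 44470.
c = 2t² / 44470 = 2·722² / 44470 = 23.4443.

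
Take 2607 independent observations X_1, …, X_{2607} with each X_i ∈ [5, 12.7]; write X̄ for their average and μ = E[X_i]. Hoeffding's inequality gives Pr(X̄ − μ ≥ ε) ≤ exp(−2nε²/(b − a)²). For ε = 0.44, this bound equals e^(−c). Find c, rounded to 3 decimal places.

c = 2nε²/(b − a)² = 2·2607·0.44² / 7.7² = 17.0253.

17.025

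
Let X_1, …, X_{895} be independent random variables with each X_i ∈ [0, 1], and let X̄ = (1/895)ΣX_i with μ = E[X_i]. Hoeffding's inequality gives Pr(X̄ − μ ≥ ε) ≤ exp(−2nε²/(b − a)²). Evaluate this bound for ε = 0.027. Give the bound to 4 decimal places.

0.2712

Exponent: 2nε²/(b − a)² = 2·895·0.027² / 1² = 1.30491.
Bound = exp(−1.30491) = 0.27120.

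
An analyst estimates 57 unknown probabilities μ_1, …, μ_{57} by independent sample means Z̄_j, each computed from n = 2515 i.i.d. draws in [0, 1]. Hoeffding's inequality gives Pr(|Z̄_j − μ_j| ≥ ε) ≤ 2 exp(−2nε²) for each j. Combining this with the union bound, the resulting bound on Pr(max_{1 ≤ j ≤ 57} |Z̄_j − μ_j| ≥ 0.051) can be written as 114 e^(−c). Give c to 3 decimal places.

13.083

Union bound over the 57 events: Pr(max_{1 ≤ j ≤ 57} |Z̄_j − μ_j| ≥ 0.051) ≤ 57·2·exp(−2nε²) = 114 exp(−2·2515·0.051²).
So c = 2·2515·0.051² = 13.0830.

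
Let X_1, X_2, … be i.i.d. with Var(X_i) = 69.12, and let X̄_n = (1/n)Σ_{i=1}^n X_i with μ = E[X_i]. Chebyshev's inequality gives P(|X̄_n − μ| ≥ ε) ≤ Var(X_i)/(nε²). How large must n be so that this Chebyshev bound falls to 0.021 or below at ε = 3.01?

364

Require 69.12/(n·3.01²) ≤ 0.021, i.e. n ≥ 69.12/(0.021·3.01²) = 363.288.
The smallest integer n is 364.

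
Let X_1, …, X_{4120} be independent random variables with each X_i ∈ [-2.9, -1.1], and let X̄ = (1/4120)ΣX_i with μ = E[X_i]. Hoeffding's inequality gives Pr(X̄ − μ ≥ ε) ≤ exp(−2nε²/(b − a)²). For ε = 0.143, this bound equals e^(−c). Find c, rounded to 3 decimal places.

c = 2nε²/(b − a)² = 2·4120·0.143² / 1.8² = 52.0061.

52.006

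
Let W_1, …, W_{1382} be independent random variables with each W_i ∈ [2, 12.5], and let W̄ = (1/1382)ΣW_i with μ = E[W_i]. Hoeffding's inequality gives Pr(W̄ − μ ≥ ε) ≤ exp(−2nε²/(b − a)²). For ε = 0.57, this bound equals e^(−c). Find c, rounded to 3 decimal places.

c = 2nε²/(b − a)² = 2·1382·0.57² / 10.5² = 8.1453.

8.145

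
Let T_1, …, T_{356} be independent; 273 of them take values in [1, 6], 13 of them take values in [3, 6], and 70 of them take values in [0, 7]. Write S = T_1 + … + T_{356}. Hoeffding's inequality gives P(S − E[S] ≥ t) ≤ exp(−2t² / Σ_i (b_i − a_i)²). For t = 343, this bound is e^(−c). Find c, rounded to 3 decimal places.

22.686

Σ(b_i − a_i)² = 273·5² + 13·3² + 70·7² = 10372.
c = 2t² / 10372 = 2·343² / 10372 = 22.6859.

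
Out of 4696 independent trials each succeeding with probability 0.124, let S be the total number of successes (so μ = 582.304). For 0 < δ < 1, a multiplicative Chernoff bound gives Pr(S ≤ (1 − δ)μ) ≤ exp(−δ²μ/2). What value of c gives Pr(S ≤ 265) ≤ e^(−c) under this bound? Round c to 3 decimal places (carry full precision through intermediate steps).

86.451

Write 265 = (1 − δ)μ, so δ = 1 − 265/582.304 = 0.5449112…
Then the exponent is δ²μ/2 = (μ − 265)²/(2μ) = 86.451259.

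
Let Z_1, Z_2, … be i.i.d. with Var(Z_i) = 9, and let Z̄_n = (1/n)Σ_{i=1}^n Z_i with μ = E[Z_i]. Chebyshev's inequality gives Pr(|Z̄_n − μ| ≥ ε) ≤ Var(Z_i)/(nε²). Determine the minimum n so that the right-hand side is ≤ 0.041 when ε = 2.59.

Require 9/(n·2.59²) ≤ 0.041, i.e. n ≥ 9/(0.041·2.59²) = 32.723.
The smallest integer n is 33.

33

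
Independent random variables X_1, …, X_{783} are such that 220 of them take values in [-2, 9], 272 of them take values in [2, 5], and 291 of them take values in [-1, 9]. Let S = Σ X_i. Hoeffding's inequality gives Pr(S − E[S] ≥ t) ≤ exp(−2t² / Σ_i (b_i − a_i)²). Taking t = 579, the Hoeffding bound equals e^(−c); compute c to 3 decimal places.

11.527

Σ(b_i − a_i)² = 220·11² + 272·3² + 291·10² = 58168.
c = 2t² / 58168 = 2·579² / 58168 = 11.5266.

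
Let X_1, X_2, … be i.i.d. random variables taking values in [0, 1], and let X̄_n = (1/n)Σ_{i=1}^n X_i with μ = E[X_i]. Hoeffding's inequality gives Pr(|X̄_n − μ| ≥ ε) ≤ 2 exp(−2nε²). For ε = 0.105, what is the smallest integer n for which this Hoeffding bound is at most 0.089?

142

Require 2·exp(−2nε²) ≤ 0.089, i.e. 2nε² ≥ ln(2/0.089) = 3.112266.
So n ≥ 3.112266 / (2·0.105²) = 141.146.
The smallest integer n is 142.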